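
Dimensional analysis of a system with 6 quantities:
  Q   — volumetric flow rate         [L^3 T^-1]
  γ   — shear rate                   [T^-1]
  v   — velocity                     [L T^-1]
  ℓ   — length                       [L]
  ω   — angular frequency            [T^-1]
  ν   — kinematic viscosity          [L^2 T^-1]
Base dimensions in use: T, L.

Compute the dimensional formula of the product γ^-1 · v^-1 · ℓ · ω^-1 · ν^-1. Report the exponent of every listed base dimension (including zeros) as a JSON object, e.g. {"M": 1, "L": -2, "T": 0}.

Dimensional matrix (T×L by Q×γ×v×ℓ×ω×ν):
  T: [-1 -1 -1  0 -1 -1]
  L: [ 3  0  1  1  0  2]
  [T]: (-1)·-1+(-1)·-1+(1)·0+(-1)·-1+(-1)·-1 = 4
  [L]: (-1)·0+(-1)·1+(1)·1+(-1)·0+(-1)·2 = -2
⇒ T^4 L^-2

{"T": 4, "L": -2}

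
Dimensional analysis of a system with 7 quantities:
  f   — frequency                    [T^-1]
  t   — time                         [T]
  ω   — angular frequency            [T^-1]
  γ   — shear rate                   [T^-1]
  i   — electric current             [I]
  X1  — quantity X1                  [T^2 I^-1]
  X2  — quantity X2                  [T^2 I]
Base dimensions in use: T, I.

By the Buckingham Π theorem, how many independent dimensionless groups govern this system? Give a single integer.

5

Dimensional matrix (T×I by f×t×ω×γ×i×X1×X2):
  T: [-1  1 -1 -1  0  2  2]
  I: [ 0  0  0  0  1 -1  1]
Row reduction gives pivot columns f,i; rank = 2
n=7, r=2 ⇒ 5 dimensionless groups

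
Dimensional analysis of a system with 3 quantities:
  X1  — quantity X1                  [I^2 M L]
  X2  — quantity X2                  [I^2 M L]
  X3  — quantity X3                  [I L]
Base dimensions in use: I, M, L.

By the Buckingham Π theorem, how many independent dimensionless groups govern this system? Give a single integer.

1

Exponent matrix [I,M,L] × [X1,X2,X3]:
  I: [ 2  2  1]
  M: [ 1  1  0]
  L: [ 1  1  1]
Row reduction gives pivot columns X1,X3; rank = 2
3 vars − rank 2 = 1 Π group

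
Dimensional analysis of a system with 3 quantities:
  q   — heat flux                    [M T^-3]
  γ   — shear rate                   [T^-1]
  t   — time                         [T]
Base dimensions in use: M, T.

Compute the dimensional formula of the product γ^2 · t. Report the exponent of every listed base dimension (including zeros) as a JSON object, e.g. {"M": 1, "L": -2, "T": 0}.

{"M": 0, "T": -1}

Exponent matrix [M,T] × [q,γ,t]:
  M: [ 1  0  0]
  T: [-3 -1  1]
  [M]: (2)·0+(1)·0 = 0
  [T]: (2)·-1+(1)·1 = -1
⇒ T^-1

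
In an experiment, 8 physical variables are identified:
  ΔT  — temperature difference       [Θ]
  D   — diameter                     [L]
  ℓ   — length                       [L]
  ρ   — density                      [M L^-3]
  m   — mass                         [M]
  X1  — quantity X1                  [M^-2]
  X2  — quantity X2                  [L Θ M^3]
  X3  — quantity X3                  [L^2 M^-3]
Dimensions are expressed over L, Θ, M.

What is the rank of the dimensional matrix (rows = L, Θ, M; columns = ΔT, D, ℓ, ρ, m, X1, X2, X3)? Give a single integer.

3

Exponent matrix [L,Θ,M] × [ΔT,D,ℓ,ρ,m,X1,X2,X3]:
  L: [ 0  1  1 -3  0  0  1  2]
  Θ: [ 1  0  0  0  0  0  1  0]
  M: [ 0  0  0  1  1 -2  3 -3]
Echelon form has 3 nonzero rows (pivots: ΔT,D,ρ)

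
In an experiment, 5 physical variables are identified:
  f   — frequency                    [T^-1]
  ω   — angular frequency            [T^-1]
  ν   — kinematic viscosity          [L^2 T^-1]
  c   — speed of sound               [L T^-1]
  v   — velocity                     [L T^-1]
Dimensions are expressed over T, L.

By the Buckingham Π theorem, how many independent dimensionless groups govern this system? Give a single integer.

Write exponents as rows T,L / cols f,ω,ν,c,v:
  T: [-1 -1 -1 -1 -1]
  L: [ 0  0  2  1  1]
Row reduction gives pivot columns f,ν; rank = 2
Π count = n − r = 5 − 2 = 3

3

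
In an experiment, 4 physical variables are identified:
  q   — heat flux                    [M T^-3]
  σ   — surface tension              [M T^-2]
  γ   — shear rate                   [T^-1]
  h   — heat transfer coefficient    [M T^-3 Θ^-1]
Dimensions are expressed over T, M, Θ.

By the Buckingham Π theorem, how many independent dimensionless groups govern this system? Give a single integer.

1

Dimensional matrix (T×M×Θ by q×σ×γ×h):
  T: [-3 -2 -1 -3]
  M: [ 1  1  0  1]
  Θ: [ 0  0  0 -1]
Echelon form has 3 nonzero rows (pivots: q,σ,h)
n=4, r=3 ⇒ 1 dimensionless group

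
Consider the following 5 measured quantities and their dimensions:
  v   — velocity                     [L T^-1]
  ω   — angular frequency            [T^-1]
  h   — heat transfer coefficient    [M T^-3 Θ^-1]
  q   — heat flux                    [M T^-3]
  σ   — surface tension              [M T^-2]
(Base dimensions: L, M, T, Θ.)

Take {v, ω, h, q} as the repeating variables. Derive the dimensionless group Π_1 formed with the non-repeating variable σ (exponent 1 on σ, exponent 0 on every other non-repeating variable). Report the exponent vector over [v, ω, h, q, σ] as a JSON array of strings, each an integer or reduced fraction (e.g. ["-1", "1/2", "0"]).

Dimensional matrix (L×M×T×Θ by v×ω×h×q×σ):
  L: [ 1  0  0  0  0]
  M: [ 0  0  1  1  1]
  T: [-1 -1 -3 -3 -2]
  Θ: [ 0  0 -1  0  0]
Row reduction gives pivot columns v,ω,h,q; rank = 4
Pivot set = {v,ω,h,q}, free = {σ}
RREF:
  r0: [   1    0    0    0    0]
  r1: [   0    1    0    0   -1]
  r2: [   0    0    1    0    0]
  r3: [   0    0    0    1    1]
Fix exponent of σ at 1; solve each RREF row for its pivot's exponent:
  r0: exp(v) + (0)·1 = 0 ⇒ exp(v) = 0
  r1: exp(ω) + (-1)·1 = 0 ⇒ exp(ω) = 1
  r2: exp(h) + (0)·1 = 0 ⇒ exp(h) = 0
  r3: exp(q) + (1)·1 = 0 ⇒ exp(q) = -1
Π_1 = ω · q^-1 · σ

["0", "1", "0", "-1", "1"]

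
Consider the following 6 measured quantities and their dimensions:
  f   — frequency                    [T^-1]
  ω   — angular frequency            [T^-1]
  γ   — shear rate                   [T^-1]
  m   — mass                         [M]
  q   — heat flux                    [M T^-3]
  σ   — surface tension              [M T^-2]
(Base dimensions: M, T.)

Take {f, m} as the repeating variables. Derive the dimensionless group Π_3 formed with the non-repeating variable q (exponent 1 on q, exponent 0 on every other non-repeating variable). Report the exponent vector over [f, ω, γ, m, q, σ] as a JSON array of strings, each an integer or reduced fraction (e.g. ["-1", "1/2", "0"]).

["-3", "0", "0", "-1", "1", "0"]

Dimensional matrix (M×T by f×ω×γ×m×q×σ):
  M: [ 0  0  0  1  1  1]
  T: [-1 -1 -1  0 -3 -2]
Echelon form has 2 nonzero rows (pivots: f,m)
Repeat: f,m; free: ω,γ,q,σ
RREF:
  r0: [   1    1    1    0    3    2]
  r1: [   0    0    0    1    1    1]
Fix exponent of q at 1, ω at 0, γ at 0, σ at 0; solve each RREF row for its pivot's exponent:
  r0: exp(f) + (3)·1 = 0 ⇒ exp(f) = -3
  r1: exp(m) + (1)·1 = 0 ⇒ exp(m) = -1
Π_3 = f^-3 · m^-1 · q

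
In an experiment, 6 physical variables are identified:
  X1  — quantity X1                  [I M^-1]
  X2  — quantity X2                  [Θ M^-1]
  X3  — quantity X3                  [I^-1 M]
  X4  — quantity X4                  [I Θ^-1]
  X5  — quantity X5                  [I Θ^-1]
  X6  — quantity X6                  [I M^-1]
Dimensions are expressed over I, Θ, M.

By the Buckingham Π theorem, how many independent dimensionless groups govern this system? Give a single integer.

4

Write exponents as rows I,Θ,M / cols X1,X2,X3,X4,X5,X6:
  I: [ 1  0 -1  1  1  1]
  Θ: [ 0  1  0 -1 -1  0]
  M: [-1 -1  1  0  0 -1]
RREF → pivots at {X1,X2} ⇒ r = 2
Π count = n − r = 6 − 2 = 4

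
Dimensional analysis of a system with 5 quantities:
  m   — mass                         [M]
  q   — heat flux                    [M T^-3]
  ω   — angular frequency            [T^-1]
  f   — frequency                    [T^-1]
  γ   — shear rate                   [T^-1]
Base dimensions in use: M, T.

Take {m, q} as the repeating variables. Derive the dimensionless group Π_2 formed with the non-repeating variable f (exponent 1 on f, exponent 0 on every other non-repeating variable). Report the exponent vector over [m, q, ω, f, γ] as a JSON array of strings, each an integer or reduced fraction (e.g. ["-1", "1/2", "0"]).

["1/3", "-1/3", "0", "1", "0"]

Write exponents as rows M,T / cols m,q,ω,f,γ:
  M: [ 1  1  0  0  0]
  T: [ 0 -3 -1 -1 -1]
Row reduction gives pivot columns m,q; rank = 2
Pivot set = {m,q}, free = {ω,f,γ}
RREF:
  r0: [   1    0 -1/3 -1/3 -1/3]
  r1: [   0    1  1/3  1/3  1/3]
Fix exponent of f at 1, ω at 0, γ at 0; solve each RREF row for its pivot's exponent:
  r0: exp(m) + (-1/3)·1 = 0 ⇒ exp(m) = 1/3
  r1: exp(q) + (1/3)·1 = 0 ⇒ exp(q) = -1/3
Π_2 = m^(1/3) · q^(-1/3) · f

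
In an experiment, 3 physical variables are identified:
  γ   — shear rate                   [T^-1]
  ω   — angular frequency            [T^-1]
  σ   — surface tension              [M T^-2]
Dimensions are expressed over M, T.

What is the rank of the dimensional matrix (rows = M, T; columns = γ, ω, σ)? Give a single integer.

2

Write exponents as rows M,T / cols γ,ω,σ:
  M: [ 0  0  1]
  T: [-1 -1 -2]
RREF → pivots at {γ,σ} ⇒ r = 2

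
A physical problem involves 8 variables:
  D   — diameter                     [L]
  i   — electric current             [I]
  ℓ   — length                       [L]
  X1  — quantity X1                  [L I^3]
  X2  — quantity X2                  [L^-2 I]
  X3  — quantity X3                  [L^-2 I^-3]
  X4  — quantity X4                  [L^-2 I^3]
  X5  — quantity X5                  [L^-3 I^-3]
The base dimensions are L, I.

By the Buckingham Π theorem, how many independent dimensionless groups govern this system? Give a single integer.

6

Dimensional matrix (L×I by D×i×ℓ×X1×X2×X3×X4×X5):
  L: [ 1  0  1  1 -2 -2 -2 -3]
  I: [ 0  1  0  3  1 -3  3 -3]
Echelon form has 2 nonzero rows (pivots: D,i)
n=8, r=2 ⇒ 6 dimensionless groups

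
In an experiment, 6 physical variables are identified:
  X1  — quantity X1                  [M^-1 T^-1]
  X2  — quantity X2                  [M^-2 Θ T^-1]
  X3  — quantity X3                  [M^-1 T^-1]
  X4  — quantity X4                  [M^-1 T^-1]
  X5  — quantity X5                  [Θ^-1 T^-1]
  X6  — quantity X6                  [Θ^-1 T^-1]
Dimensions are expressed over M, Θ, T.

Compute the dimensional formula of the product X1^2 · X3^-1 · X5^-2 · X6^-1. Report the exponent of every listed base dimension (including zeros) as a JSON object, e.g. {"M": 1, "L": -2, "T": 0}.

{"M": -1, "Θ": 3, "T": 2}

Write exponents as rows M,Θ,T / cols X1,X2,X3,X4,X5,X6:
  M: [-1 -2 -1 -1  0  0]
  Θ: [ 0  1  0  0 -1 -1]
  T: [-1 -1 -1 -1 -1 -1]
  [M]: (2)·-1+(-1)·-1+(-2)·0+(-1)·0 = -1
  [Θ]: (2)·0+(-1)·0+(-2)·-1+(-1)·-1 = 3
  [T]: (2)·-1+(-1)·-1+(-2)·-1+(-1)·-1 = 2
⇒ M^-1 Θ^3 T^2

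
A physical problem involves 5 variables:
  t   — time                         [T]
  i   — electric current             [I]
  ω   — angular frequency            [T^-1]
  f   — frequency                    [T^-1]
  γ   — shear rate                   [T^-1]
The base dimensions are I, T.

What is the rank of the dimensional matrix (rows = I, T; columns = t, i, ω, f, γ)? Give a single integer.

Write exponents as rows I,T / cols t,i,ω,f,γ:
  I: [ 0  1  0  0  0]
  T: [ 1  0 -1 -1 -1]
Echelon form has 2 nonzero rows (pivots: t,i)

2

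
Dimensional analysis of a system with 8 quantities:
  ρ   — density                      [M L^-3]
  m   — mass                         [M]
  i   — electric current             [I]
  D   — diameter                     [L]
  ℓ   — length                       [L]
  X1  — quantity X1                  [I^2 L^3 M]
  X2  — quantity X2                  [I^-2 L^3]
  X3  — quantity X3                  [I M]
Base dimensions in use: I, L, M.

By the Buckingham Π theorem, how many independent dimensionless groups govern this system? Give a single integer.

5

Dimensional matrix (I×L×M by ρ×m×i×D×ℓ×X1×X2×X3):
  I: [ 0  0  1  0  0  2 -2  1]
  L: [-3  0  0  1  1  3  3  0]
  M: [ 1  1  0  0  0  1  0  1]
Row reduction gives pivot columns ρ,m,i; rank = 3
Π count = n − r = 8 − 3 = 5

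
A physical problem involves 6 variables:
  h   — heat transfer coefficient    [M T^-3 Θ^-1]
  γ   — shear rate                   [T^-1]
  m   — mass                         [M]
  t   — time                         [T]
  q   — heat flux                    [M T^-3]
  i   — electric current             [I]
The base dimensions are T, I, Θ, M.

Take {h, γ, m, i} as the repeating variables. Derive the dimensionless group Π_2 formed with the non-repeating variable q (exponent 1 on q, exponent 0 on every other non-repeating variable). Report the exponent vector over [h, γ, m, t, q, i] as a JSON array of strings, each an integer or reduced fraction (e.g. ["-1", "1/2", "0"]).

Dimensional matrix (T×I×Θ×M by h×γ×m×t×q×i):
  T: [-3 -1  0  1 -3  0]
  I: [ 0  0  0  0  0  1]
  Θ: [-1  0  0  0  0  0]
  M: [ 1  0  1  0  1  0]
Echelon form has 4 nonzero rows (pivots: h,γ,m,i)
Pivot set = {h,γ,m,i}, free = {t,q}
RREF:
  r0: [   1    0    0    0    0    0]
  r1: [   0    1    0   -1    3    0]
  r2: [   0    0    1    0    1    0]
  r3: [   0    0    0    0    0    1]
Fix exponent of q at 1, t at 0; solve each RREF row for its pivot's exponent:
  r0: exp(h) + (0)·1 = 0 ⇒ exp(h) = 0
  r1: exp(γ) + (3)·1 = 0 ⇒ exp(γ) = -3
  r2: exp(m) + (1)·1 = 0 ⇒ exp(m) = -1
  r3: exp(i) + (0)·1 = 0 ⇒ exp(i) = 0
Π_2 = γ^-3 · m^-1 · q

["0", "-3", "-1", "0", "1", "0"]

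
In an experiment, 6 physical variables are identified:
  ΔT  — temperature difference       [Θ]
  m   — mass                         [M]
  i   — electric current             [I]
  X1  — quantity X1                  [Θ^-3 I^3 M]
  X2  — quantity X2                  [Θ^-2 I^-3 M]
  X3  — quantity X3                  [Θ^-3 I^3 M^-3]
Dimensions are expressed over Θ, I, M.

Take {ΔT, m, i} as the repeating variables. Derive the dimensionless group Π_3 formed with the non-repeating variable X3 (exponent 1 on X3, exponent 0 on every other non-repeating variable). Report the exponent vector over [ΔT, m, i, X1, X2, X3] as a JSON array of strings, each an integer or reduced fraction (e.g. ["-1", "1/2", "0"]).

Write exponents as rows Θ,I,M / cols ΔT,m,i,X1,X2,X3:
  Θ: [ 1  0  0 -3 -2 -3]
  I: [ 0  0  1  3 -3  3]
  M: [ 0  1  0  1  1 -3]
Row reduction gives pivot columns ΔT,m,i; rank = 3
Pivot set = {ΔT,m,i}, free = {X1,X2,X3}
RREF:
  r0: [   1    0    0   -3   -2   -3]
  r1: [   0    1    0    1    1   -3]
  r2: [   0    0    1    3   -3    3]
Fix exponent of X3 at 1, X1 at 0, X2 at 0; solve each RREF row for its pivot's exponent:
  r0: exp(ΔT) + (-3)·1 = 0 ⇒ exp(ΔT) = 3
  r1: exp(m) + (-3)·1 = 0 ⇒ exp(m) = 3
  r2: exp(i) + (3)·1 = 0 ⇒ exp(i) = -3
Π_3 = ΔT^3 · m^3 · i^-3 · X3

["3", "3", "-3", "0", "0", "1"]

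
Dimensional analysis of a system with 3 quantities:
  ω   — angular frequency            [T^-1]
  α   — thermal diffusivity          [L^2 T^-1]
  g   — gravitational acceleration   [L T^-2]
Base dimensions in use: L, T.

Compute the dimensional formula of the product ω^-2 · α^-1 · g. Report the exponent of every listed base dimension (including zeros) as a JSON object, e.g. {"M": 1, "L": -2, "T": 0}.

Dimensional matrix (L×T by ω×α×g):
  L: [ 0  2  1]
  T: [-1 -1 -2]
  [L]: (-2)·0+(-1)·2+(1)·1 = -1
  [T]: (-2)·-1+(-1)·-1+(1)·-2 = 1
⇒ L^-1 T

{"L": -1, "T": 1}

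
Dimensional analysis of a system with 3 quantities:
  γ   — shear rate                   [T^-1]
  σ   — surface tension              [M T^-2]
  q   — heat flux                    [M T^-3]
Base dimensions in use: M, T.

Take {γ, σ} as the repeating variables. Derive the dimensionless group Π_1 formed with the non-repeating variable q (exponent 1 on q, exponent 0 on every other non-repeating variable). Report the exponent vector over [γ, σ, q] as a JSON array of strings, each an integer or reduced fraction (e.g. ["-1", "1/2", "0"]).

["-1", "-1", "1"]

Dimensional matrix (M×T by γ×σ×q):
  M: [ 0  1  1]
  T: [-1 -2 -3]
RREF → pivots at {γ,σ} ⇒ r = 2
Pivot set = {γ,σ}, free = {q}
RREF:
  r0: [   1    0    1]
  r1: [   0    1    1]
Fix exponent of q at 1; solve each RREF row for its pivot's exponent:
  r0: exp(γ) + (1)·1 = 0 ⇒ exp(γ) = -1
  r1: exp(σ) + (1)·1 = 0 ⇒ exp(σ) = -1
Π_1 = γ^-1 · σ^-1 · q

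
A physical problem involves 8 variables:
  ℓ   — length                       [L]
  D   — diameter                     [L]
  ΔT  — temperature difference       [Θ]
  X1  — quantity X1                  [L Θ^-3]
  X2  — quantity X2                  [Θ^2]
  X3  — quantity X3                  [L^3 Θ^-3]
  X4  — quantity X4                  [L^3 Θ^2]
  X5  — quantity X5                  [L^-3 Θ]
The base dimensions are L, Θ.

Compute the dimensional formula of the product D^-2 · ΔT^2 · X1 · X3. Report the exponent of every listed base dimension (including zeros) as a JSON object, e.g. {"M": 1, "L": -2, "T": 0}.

Dimensional matrix (L×Θ by ℓ×D×ΔT×X1×X2×X3×X4×X5):
  L: [ 1  1  0  1  0  3  3 -3]
  Θ: [ 0  0  1 -3  2 -3  2  1]
  [L]: (-2)·1+(2)·0+(1)·1+(1)·3 = 2
  [Θ]: (-2)·0+(2)·1+(1)·-3+(1)·-3 = -4
⇒ L^2 Θ^-4

{"L": 2, "Θ": -4}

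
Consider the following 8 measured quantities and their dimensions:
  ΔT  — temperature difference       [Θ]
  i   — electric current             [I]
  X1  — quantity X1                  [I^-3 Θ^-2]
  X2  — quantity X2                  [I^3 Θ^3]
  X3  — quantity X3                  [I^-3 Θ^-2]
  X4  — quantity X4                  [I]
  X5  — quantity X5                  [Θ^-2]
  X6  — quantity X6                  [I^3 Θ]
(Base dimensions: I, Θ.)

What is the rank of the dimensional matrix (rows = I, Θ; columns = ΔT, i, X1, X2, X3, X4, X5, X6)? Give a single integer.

2

Write exponents as rows I,Θ / cols ΔT,i,X1,X2,X3,X4,X5,X6:
  I: [ 0  1 -3  3 -3  1  0  3]
  Θ: [ 1  0 -2  3 -2  0 -2  1]
RREF → pivots at {ΔT,i} ⇒ r = 2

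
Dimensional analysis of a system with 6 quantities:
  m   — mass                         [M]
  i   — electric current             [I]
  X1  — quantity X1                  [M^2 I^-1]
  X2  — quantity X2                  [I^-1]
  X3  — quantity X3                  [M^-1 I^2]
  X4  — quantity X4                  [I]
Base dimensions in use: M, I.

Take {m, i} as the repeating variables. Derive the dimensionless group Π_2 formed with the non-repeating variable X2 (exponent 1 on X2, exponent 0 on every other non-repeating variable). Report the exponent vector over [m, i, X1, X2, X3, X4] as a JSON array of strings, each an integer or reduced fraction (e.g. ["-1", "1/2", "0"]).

Dimensional matrix (M×I by m×i×X1×X2×X3×X4):
  M: [ 1  0  2  0 -1  0]
  I: [ 0  1 -1 -1  2  1]
RREF → pivots at {m,i} ⇒ r = 2
Repeat: m,i; free: X1,X2,X3,X4
RREF:
  r0: [   1    0    2    0   -1    0]
  r1: [   0    1   -1   -1    2    1]
Fix exponent of X2 at 1, X1 at 0, X3 at 0, X4 at 0; solve each RREF row for its pivot's exponent:
  r0: exp(m) + (0)·1 = 0 ⇒ exp(m) = 0
  r1: exp(i) + (-1)·1 = 0 ⇒ exp(i) = 1
Π_2 = i · X2

["0", "1", "0", "1", "0", "0"]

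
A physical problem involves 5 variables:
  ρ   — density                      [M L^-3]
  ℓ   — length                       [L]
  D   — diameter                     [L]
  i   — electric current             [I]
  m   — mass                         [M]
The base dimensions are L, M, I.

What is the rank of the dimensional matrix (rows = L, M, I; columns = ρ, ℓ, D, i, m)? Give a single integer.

Exponent matrix [L,M,I] × [ρ,ℓ,D,i,m]:
  L: [-3  1  1  0  0]
  M: [ 1  0  0  0  1]
  I: [ 0  0  0  1  0]
RREF → pivots at {ρ,ℓ,i} ⇒ r = 3

3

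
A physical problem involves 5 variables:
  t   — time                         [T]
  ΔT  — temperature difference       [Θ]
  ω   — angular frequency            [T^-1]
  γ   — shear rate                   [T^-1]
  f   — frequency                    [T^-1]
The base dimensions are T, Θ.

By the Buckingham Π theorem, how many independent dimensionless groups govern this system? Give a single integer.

3

Dimensional matrix (T×Θ by t×ΔT×ω×γ×f):
  T: [ 1  0 -1 -1 -1]
  Θ: [ 0  1  0  0  0]
RREF → pivots at {t,ΔT} ⇒ r = 2
n=5, r=2 ⇒ 3 dimensionless groups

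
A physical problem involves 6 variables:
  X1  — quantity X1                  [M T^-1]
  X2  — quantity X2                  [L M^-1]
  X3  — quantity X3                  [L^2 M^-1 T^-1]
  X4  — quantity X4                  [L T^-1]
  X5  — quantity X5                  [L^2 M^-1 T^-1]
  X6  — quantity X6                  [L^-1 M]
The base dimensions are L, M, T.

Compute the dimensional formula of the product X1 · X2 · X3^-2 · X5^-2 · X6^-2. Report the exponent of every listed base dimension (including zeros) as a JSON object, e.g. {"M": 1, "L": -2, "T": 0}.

{"L": -5, "M": 2, "T": 3}

Dimensional matrix (L×M×T by X1×X2×X3×X4×X5×X6):
  L: [ 0  1  2  1  2 -1]
  M: [ 1 -1 -1  0 -1  1]
  T: [-1  0 -1 -1 -1  0]
  [L]: (1)·0+(1)·1+(-2)·2+(-2)·2+(-2)·-1 = -5
  [M]: (1)·1+(1)·-1+(-2)·-1+(-2)·-1+(-2)·1 = 2
  [T]: (1)·-1+(1)·0+(-2)·-1+(-2)·-1+(-2)·0 = 3
⇒ L^-5 M^2 T^3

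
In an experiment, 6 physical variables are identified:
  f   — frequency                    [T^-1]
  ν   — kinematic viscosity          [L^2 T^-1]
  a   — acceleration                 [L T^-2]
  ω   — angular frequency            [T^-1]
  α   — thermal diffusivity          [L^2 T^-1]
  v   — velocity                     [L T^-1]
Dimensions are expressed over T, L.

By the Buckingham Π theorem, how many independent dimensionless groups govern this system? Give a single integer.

Dimensional matrix (T×L by f×ν×a×ω×α×v):
  T: [-1 -1 -2 -1 -1 -1]
  L: [ 0  2  1  0  2  1]
RREF → pivots at {f,ν} ⇒ r = 2
n=6, r=2 ⇒ 4 dimensionless groups

4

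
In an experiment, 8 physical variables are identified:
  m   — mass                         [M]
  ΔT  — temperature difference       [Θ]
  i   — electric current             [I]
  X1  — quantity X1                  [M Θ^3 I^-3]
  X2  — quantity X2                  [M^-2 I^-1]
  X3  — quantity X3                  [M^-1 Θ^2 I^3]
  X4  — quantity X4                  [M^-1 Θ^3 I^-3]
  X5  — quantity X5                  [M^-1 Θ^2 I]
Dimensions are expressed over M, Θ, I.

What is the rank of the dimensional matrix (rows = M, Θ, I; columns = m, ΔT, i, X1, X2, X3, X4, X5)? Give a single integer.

3

Exponent matrix [M,Θ,I] × [m,ΔT,i,X1,X2,X3,X4,X5]:
  M: [ 1  0  0  1 -2 -1 -1 -1]
  Θ: [ 0  1  0  3  0  2  3  2]
  I: [ 0  0  1 -3 -1  3 -3  1]
Echelon form has 3 nonzero rows (pivots: m,ΔT,i)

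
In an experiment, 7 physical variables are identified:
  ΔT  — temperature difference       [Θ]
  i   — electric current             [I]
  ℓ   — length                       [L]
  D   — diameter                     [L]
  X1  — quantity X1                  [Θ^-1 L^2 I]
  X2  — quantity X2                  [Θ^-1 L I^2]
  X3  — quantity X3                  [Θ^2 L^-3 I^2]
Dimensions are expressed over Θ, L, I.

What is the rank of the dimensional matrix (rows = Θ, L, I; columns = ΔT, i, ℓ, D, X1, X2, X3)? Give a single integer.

Write exponents as rows Θ,L,I / cols ΔT,i,ℓ,D,X1,X2,X3:
  Θ: [ 1  0  0  0 -1 -1  2]
  L: [ 0  0  1  1  2  1 -3]
  I: [ 0  1  0  0  1  2  2]
Echelon form has 3 nonzero rows (pivots: ΔT,i,ℓ)

3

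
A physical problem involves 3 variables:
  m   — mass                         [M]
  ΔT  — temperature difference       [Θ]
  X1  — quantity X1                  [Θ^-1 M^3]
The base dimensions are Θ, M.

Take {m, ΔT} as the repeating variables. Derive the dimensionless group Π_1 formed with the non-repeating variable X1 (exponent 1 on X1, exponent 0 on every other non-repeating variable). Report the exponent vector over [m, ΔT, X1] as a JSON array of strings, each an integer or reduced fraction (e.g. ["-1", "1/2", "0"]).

["-3", "1", "1"]

Write exponents as rows Θ,M / cols m,ΔT,X1:
  Θ: [ 0  1 -1]
  M: [ 1  0  3]
Echelon form has 2 nonzero rows (pivots: m,ΔT)
Repeat: m,ΔT; free: X1
RREF:
  r0: [   1    0    3]
  r1: [   0    1   -1]
Fix exponent of X1 at 1; solve each RREF row for its pivot's exponent:
  r0: exp(m) + (3)·1 = 0 ⇒ exp(m) = -3
  r1: exp(ΔT) + (-1)·1 = 0 ⇒ exp(ΔT) = 1
Π_1 = m^-3 · ΔT · X1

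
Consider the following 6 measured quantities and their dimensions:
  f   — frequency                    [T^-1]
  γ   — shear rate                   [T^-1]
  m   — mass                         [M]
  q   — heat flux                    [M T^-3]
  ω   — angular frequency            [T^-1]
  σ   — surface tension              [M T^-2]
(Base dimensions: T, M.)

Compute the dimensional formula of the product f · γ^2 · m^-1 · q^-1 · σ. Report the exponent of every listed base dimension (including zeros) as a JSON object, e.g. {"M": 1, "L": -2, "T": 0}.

Exponent matrix [T,M] × [f,γ,m,q,ω,σ]:
  T: [-1 -1  0 -3 -1 -2]
  M: [ 0  0  1  1  0  1]
  [T]: (1)·-1+(2)·-1+(-1)·0+(-1)·-3+(1)·-2 = -2
  [M]: (1)·0+(2)·0+(-1)·1+(-1)·1+(1)·1 = -1
⇒ T^-2 M^-1

{"T": -2, "M": -1}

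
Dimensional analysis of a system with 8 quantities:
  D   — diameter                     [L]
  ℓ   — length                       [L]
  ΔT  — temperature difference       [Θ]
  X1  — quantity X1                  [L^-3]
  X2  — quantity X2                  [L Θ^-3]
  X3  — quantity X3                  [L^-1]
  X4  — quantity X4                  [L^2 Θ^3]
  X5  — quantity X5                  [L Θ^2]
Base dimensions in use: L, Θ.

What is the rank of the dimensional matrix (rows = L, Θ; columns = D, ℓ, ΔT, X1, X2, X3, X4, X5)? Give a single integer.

2

Dimensional matrix (L×Θ by D×ℓ×ΔT×X1×X2×X3×X4×X5):
  L: [ 1  1  0 -3  1 -1  2  1]
  Θ: [ 0  0  1  0 -3  0  3  2]
Echelon form has 2 nonzero rows (pivots: D,ΔT)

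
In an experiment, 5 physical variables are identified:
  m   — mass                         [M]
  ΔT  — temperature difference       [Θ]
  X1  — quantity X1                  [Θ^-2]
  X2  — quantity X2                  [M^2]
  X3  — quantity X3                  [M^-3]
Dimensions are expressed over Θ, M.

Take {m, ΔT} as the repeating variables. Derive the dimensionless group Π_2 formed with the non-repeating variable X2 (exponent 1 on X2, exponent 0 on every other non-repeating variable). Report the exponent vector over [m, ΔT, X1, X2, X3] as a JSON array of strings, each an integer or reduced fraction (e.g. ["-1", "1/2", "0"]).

Exponent matrix [Θ,M] × [m,ΔT,X1,X2,X3]:
  Θ: [ 0  1 -2  0  0]
  M: [ 1  0  0  2 -3]
Echelon form has 2 nonzero rows (pivots: m,ΔT)
Repeat: m,ΔT; free: X1,X2,X3
RREF:
  r0: [   1    0    0    2   -3]
  r1: [   0    1   -2    0    0]
Fix exponent of X2 at 1, X1 at 0, X3 at 0; solve each RREF row for its pivot's exponent:
  r0: exp(m) + (2)·1 = 0 ⇒ exp(m) = -2
  r1: exp(ΔT) + (0)·1 = 0 ⇒ exp(ΔT) = 0
Π_2 = m^-2 · X2

["-2", "0", "0", "1", "0"]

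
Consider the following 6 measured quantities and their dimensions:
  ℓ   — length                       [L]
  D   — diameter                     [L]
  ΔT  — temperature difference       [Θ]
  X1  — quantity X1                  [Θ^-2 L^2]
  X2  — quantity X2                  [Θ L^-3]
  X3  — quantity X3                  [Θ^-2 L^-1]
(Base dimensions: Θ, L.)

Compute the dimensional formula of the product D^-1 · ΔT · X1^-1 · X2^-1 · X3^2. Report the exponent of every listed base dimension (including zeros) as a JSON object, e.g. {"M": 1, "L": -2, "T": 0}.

Write exponents as rows Θ,L / cols ℓ,D,ΔT,X1,X2,X3:
  Θ: [ 0  0  1 -2  1 -2]
  L: [ 1  1  0  2 -3 -1]
  [Θ]: (-1)·0+(1)·1+(-1)·-2+(-1)·1+(2)·-2 = -2
  [L]: (-1)·1+(1)·0+(-1)·2+(-1)·-3+(2)·-1 = -2
⇒ Θ^-2 L^-2

{"Θ": -2, "L": -2}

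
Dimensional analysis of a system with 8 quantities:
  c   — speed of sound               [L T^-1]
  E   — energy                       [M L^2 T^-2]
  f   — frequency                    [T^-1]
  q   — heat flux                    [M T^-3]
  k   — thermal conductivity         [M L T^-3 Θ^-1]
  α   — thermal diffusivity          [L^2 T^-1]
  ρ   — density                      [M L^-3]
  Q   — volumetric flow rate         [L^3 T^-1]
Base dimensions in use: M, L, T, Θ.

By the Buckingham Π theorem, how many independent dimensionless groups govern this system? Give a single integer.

Write exponents as rows M,L,T,Θ / cols c,E,f,q,k,α,ρ,Q:
  M: [ 0  1  0  1  1  0  1  0]
  L: [ 1  2  0  0  1  2 -3  3]
  T: [-1 -2 -1 -3 -3 -1  0 -1]
  Θ: [ 0  0  0  0 -1  0  0  0]
Row reduction gives pivot columns c,E,f,k; rank = 4
n=8, r=4 ⇒ 4 dimensionless groups

4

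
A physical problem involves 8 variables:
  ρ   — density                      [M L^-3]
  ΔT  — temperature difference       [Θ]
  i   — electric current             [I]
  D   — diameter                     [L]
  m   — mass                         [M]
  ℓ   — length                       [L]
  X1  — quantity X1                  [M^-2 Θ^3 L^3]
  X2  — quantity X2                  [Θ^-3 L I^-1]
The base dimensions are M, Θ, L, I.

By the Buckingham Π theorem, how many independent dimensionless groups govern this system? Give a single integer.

4

Write exponents as rows M,Θ,L,I / cols ρ,ΔT,i,D,m,ℓ,X1,X2:
  M: [ 1  0  0  0  1  0 -2  0]
  Θ: [ 0  1  0  0  0  0  3 -3]
  L: [-3  0  0  1  0  1  3  1]
  I: [ 0  0  1  0  0  0  0 -1]
Echelon form has 4 nonzero rows (pivots: ρ,ΔT,i,D)
8 vars − rank 4 = 4 Π groups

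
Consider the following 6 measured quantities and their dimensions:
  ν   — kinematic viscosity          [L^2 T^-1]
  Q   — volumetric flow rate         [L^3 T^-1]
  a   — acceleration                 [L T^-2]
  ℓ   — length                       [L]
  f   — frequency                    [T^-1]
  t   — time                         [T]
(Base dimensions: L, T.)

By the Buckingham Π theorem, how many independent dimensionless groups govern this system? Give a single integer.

4

Exponent matrix [L,T] × [ν,Q,a,ℓ,f,t]:
  L: [ 2  3  1  1  0  0]
  T: [-1 -1 -2  0 -1  1]
Echelon form has 2 nonzero rows (pivots: ν,Q)
n=6, r=2 ⇒ 4 dimensionless groups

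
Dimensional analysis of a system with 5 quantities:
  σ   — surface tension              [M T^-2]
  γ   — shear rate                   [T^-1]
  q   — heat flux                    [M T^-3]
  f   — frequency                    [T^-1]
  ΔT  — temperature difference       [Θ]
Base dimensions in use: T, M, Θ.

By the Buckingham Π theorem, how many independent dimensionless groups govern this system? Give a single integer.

2

Dimensional matrix (T×M×Θ by σ×γ×q×f×ΔT):
  T: [-2 -1 -3 -1  0]
  M: [ 1  0  1  0  0]
  Θ: [ 0  0  0  0  1]
Echelon form has 3 nonzero rows (pivots: σ,γ,ΔT)
n=5, r=3 ⇒ 2 dimensionless groups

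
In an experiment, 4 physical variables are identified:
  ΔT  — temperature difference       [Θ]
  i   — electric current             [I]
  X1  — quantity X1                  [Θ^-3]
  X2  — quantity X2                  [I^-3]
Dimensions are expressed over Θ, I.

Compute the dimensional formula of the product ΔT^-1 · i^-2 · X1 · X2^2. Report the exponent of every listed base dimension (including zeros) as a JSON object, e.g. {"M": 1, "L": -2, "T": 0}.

Exponent matrix [Θ,I] × [ΔT,i,X1,X2]:
  Θ: [ 1  0 -3  0]
  I: [ 0  1  0 -3]
  [Θ]: (-1)·1+(-2)·0+(1)·-3+(2)·0 = -4
  [I]: (-1)·0+(-2)·1+(1)·0+(2)·-3 = -8
⇒ Θ^-4 I^-8

{"Θ": -4, "I": -8}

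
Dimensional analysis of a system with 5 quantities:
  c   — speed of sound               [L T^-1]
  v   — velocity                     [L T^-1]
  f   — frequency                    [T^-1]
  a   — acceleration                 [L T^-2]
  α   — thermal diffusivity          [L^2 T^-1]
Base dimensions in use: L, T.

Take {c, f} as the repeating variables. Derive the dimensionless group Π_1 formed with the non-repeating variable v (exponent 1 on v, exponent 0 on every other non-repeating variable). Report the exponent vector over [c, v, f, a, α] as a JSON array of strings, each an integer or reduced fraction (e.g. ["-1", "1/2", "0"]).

Write exponents as rows L,T / cols c,v,f,a,α:
  L: [ 1  1  0  1  2]
  T: [-1 -1 -1 -2 -1]
RREF → pivots at {c,f} ⇒ r = 2
Repeat: c,f; free: v,a,α
RREF:
  r0: [   1    1    0    1    2]
  r1: [   0    0    1    1   -1]
Fix exponent of v at 1, a at 0, α at 0; solve each RREF row for its pivot's exponent:
  r0: exp(c) + (1)·1 = 0 ⇒ exp(c) = -1
  r1: exp(f) + (0)·1 = 0 ⇒ exp(f) = 0
Π_1 = c^-1 · v

["-1", "1", "0", "0", "0"]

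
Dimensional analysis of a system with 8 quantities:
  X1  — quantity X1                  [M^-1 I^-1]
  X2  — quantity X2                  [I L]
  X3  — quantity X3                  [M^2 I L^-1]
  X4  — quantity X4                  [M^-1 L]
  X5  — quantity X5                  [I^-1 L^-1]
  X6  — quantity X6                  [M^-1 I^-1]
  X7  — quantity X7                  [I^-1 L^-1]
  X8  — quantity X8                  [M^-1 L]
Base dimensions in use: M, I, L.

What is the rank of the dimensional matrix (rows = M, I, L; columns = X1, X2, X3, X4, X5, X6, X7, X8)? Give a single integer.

Exponent matrix [M,I,L] × [X1,X2,X3,X4,X5,X6,X7,X8]:
  M: [-1  0  2 -1  0 -1  0 -1]
  I: [-1  1  1  0 -1 -1 -1  0]
  L: [ 0  1 -1  1 -1  0 -1  1]
Echelon form has 2 nonzero rows (pivots: X1,X2)

2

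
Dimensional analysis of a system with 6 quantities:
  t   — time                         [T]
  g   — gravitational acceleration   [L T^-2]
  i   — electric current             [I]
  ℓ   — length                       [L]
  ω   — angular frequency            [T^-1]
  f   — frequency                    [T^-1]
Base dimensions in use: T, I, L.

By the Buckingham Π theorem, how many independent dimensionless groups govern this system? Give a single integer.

Exponent matrix [T,I,L] × [t,g,i,ℓ,ω,f]:
  T: [ 1 -2  0  0 -1 -1]
  I: [ 0  0  1  0  0  0]
  L: [ 0  1  0  1  0  0]
Echelon form has 3 nonzero rows (pivots: t,g,i)
n=6, r=3 ⇒ 3 dimensionless groups

3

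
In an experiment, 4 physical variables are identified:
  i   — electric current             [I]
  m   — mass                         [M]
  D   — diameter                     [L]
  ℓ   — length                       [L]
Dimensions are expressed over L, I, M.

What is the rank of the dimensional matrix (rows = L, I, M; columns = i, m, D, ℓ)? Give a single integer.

Dimensional matrix (L×I×M by i×m×D×ℓ):
  L: [ 0  0  1  1]
  I: [ 1  0  0  0]
  M: [ 0  1  0  0]
Echelon form has 3 nonzero rows (pivots: i,m,D)

3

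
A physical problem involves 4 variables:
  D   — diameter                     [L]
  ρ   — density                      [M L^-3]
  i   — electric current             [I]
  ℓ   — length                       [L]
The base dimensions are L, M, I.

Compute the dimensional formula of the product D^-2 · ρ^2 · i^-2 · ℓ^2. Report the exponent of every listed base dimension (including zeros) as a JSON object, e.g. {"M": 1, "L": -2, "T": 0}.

{"L": -6, "M": 2, "I": -2}

Dimensional matrix (L×M×I by D×ρ×i×ℓ):
  L: [ 1 -3  0  1]
  M: [ 0  1  0  0]
  I: [ 0  0  1  0]
  [L]: (-2)·1+(2)·-3+(-2)·0+(2)·1 = -6
  [M]: (-2)·0+(2)·1+(-2)·0+(2)·0 = 2
  [I]: (-2)·0+(2)·0+(-2)·1+(2)·0 = -2
⇒ L^-6 M^2 I^-2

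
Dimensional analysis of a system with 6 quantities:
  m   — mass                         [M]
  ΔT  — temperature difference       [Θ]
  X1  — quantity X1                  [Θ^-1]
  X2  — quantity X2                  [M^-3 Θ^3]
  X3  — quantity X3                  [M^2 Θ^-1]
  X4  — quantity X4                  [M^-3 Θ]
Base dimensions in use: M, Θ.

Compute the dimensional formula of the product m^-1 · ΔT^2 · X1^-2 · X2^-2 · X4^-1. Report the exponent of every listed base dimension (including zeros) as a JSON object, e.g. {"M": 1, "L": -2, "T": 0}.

Exponent matrix [M,Θ] × [m,ΔT,X1,X2,X3,X4]:
  M: [ 1  0  0 -3  2 -3]
  Θ: [ 0  1 -1  3 -1  1]
  [M]: (-1)·1+(2)·0+(-2)·0+(-2)·-3+(-1)·-3 = 8
  [Θ]: (-1)·0+(2)·1+(-2)·-1+(-2)·3+(-1)·1 = -3
⇒ M^8 Θ^-3

{"M": 8, "Θ": -3}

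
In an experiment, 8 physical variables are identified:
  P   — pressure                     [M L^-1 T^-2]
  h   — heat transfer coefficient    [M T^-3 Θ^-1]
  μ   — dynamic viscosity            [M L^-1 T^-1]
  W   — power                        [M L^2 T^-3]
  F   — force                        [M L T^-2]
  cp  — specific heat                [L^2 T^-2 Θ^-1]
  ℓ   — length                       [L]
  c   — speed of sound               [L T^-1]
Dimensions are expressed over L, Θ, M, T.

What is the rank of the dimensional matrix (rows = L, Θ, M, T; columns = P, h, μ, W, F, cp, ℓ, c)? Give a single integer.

Exponent matrix [L,Θ,M,T] × [P,h,μ,W,F,cp,ℓ,c]:
  L: [-1  0 -1  2  1  2  1  1]
  Θ: [ 0 -1  0  0  0 -1  0  0]
  M: [ 1  1  1  1  1  0  0  0]
  T: [-2 -3 -1 -3 -2 -2  0 -1]
Row reduction gives pivot columns P,h,μ,W; rank = 4

4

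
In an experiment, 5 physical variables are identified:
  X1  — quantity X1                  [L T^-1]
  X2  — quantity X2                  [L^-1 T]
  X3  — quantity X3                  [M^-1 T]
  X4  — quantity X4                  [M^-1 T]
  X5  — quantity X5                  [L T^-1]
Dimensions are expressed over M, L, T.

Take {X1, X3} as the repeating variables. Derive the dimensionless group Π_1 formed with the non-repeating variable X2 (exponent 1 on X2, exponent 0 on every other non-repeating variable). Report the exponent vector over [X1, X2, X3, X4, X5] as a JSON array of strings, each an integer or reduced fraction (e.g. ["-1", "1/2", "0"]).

Dimensional matrix (M×L×T by X1×X2×X3×X4×X5):
  M: [ 0  0 -1 -1  0]
  L: [ 1 -1  0  0  1]
  T: [-1  1  1  1 -1]
RREF → pivots at {X1,X3} ⇒ r = 2
Repeat: X1,X3; free: X2,X4,X5
RREF:
  r0: [   1   -1    0    0    1]
  r1: [   0    0    1    1    0]
  r2: [   0    0    0    0    0]
Fix exponent of X2 at 1, X4 at 0, X5 at 0; solve each RREF row for its pivot's exponent:
  r0: exp(X1) + (-1)·1 = 0 ⇒ exp(X1) = 1
  r1: exp(X3) + (0)·1 = 0 ⇒ exp(X3) = 0
Π_1 = X1 · X2

["1", "1", "0", "0", "0"]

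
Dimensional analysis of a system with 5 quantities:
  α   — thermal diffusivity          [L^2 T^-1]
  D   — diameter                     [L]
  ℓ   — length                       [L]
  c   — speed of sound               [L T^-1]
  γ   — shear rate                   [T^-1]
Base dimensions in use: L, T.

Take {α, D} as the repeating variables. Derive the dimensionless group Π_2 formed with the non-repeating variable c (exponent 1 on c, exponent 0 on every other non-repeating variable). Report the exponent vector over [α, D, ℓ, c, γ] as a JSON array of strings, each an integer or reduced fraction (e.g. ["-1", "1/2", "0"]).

["-1", "1", "0", "1", "0"]

Write exponents as rows L,T / cols α,D,ℓ,c,γ:
  L: [ 2  1  1  1  0]
  T: [-1  0  0 -1 -1]
Echelon form has 2 nonzero rows (pivots: α,D)
Repeat: α,D; free: ℓ,c,γ
RREF:
  r0: [   1    0    0    1    1]
  r1: [   0    1    1   -1   -2]
Fix exponent of c at 1, ℓ at 0, γ at 0; solve each RREF row for its pivot's exponent:
  r0: exp(α) + (1)·1 = 0 ⇒ exp(α) = -1
  r1: exp(D) + (-1)·1 = 0 ⇒ exp(D) = 1
Π_2 = α^-1 · D · c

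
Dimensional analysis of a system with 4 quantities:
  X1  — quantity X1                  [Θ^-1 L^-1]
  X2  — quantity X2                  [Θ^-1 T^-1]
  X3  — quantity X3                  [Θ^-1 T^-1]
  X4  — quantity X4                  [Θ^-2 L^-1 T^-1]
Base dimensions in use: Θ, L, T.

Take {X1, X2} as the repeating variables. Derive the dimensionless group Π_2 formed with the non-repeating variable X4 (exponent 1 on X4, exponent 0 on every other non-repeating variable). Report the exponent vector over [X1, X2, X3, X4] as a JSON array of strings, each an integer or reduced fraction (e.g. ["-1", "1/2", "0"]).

Dimensional matrix (Θ×L×T by X1×X2×X3×X4):
  Θ: [-1 -1 -1 -2]
  L: [-1  0  0 -1]
  T: [ 0 -1 -1 -1]
RREF → pivots at {X1,X2} ⇒ r = 2
Pivot set = {X1,X2}, free = {X3,X4}
RREF:
  r0: [   1    0    0    1]
  r1: [   0    1    1    1]
  r2: [   0    0    0    0]
Fix exponent of X4 at 1, X3 at 0; solve each RREF row for its pivot's exponent:
  r0: exp(X1) + (1)·1 = 0 ⇒ exp(X1) = -1
  r1: exp(X2) + (1)·1 = 0 ⇒ exp(X2) = -1
Π_2 = X1^-1 · X2^-1 · X4

["-1", "-1", "0", "1"]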